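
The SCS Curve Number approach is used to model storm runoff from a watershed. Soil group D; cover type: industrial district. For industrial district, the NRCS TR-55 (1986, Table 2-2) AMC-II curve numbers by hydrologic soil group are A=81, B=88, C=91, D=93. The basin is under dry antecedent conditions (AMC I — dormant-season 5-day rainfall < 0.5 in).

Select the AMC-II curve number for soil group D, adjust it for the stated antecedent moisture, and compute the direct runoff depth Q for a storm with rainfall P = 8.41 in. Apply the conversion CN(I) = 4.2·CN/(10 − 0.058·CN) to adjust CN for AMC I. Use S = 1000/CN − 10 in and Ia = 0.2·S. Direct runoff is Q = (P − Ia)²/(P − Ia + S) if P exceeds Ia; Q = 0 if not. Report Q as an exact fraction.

Q = 50462680321/7662428100 in ≈ 6.586 in

NRCS table: industrial district, soil group D → CN(II) = 93
Adjust CN=93 to AMC I: 4.2·93/(10 − 0.058·93) → (1953/5) ÷ (2303/500) = 27900/329 ≈ 84.802
Max retention: S = 1000/(27900/329) − 10 = 500/279 in (≈ 1.792 in)
Initial abstraction Ia = S/5 = (500/279)/5 = 100/279 ≈ 0.358 in
P − Ia = 8.410 − 0.358 = 224639/27900 ≈ 8.052 in (> 0, runoff occurs)
Q: (224639/27900)² ÷ (274639/27900) = 50462680321/7662428100 in (≈ 6.586 in)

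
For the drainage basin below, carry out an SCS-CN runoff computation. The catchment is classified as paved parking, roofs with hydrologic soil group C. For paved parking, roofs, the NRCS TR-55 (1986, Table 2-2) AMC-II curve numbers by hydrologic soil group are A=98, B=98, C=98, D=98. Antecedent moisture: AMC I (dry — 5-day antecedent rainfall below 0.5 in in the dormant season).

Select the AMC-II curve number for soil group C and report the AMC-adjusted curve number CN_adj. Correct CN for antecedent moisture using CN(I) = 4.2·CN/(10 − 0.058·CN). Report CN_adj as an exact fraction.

CN_adj = 102900/1079 ≈ 95.366

NRCS table: paved parking, roofs, soil group C → CN(II) = 98
CN(I) from CN(II)=98: (4.2·98)/(10 − 0.058·98) = 102900/1079 ≈ 95.366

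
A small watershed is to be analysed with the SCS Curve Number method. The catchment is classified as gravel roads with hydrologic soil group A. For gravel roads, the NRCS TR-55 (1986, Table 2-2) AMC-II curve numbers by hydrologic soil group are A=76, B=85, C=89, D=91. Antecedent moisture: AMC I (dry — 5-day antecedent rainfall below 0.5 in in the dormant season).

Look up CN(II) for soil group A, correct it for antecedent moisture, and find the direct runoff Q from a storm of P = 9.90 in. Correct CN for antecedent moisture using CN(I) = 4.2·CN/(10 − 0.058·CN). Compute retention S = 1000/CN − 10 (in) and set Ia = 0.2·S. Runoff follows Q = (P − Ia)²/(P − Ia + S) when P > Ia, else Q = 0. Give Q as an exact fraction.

NRCS table: gravel roads, soil group A → CN(II) = 76
Adjust CN=76 to AMC I: 4.2·76/(10 − 0.058·76) → (1596/5) ÷ (699/125) = 13300/233 ≈ 57.082
Max retention: S = 1000/(13300/233) − 10 = 1000/133 in (≈ 7.519 in)
Ia = 0.2·(1000/133) = 200/133 in ≈ 1.504 in
P − Ia = 9.900 − 1.504 = 11167/1330 ≈ 8.396 in (> 0, runoff occurs)
Q = (11167/1330)²/((11167/1330) + 1000/133) = (124701889/1768900)/(21167/1330) = 124701889/28152110 in ≈ 4.430 in

Q = 124701889/28152110 in ≈ 4.430 in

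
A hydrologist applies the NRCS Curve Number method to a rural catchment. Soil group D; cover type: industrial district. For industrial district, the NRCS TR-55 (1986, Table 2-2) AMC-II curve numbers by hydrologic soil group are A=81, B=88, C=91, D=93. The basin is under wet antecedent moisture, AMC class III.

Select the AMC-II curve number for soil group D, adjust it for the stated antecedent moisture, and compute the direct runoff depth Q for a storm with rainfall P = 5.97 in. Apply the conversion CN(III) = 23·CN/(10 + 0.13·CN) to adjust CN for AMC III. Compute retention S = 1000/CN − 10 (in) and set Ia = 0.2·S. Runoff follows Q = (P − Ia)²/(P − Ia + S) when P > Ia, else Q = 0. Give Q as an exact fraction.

Q = 1595126058289/285125063700 in ≈ 5.594 in

NRCS table: industrial district, soil group D → CN(II) = 93
CN(III) from CN(II)=93: (23·93)/(10 + 0.13·93) = 213900/2209 ≈ 96.831
Max retention: S = 1000/(213900/2209) − 10 = 700/2139 in (≈ 0.327 in)
Ia = 0.2S: 0.2·0.327 = 0.065 in (exactly 140/2139)
P − Ia = 5.970 − 0.065 = 1262983/213900 ≈ 5.905 in (> 0, runoff occurs)
Q = (1262983/213900)²/((1262983/213900) + 700/2139) = (1595126058289/45753210000)/(1332983/213900) = 1595126058289/285125063700 in ≈ 5.594 in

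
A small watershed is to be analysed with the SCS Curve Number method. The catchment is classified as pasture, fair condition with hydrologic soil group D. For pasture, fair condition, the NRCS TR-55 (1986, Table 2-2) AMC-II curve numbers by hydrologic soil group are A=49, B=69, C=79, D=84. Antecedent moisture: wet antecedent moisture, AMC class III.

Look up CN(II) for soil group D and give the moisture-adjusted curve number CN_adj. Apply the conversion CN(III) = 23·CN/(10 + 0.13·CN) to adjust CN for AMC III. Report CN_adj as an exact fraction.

NRCS table: pasture, fair condition, soil group D → CN(II) = 84
Wet (AMC III): CN(III) = 23·84/(10 + 0.13·84) = 1932/(523/25) = 48300/523 ≈ 92.352

CN_adj = 48300/523 ≈ 92.352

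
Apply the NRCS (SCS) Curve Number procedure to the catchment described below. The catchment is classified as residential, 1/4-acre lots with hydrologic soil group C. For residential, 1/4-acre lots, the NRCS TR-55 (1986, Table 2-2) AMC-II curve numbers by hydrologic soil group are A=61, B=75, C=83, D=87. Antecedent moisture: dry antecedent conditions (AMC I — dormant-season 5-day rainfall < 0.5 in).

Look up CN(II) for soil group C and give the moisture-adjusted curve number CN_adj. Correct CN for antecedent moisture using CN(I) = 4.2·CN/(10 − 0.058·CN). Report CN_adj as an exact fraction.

CN_adj = 174300/2593 ≈ 67.219

NRCS table: residential, 1/4-acre lots, soil group C → CN(II) = 83
CN(I) from CN(II)=83: (4.2·83)/(10 − 0.058·83) = 174300/2593 ≈ 67.219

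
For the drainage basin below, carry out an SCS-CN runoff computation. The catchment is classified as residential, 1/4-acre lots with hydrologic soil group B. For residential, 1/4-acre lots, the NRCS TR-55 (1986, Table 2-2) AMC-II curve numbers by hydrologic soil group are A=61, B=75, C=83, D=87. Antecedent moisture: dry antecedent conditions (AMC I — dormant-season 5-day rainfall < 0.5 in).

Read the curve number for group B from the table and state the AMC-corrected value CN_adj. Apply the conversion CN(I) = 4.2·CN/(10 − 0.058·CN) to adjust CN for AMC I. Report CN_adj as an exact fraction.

CN_adj = 6300/113 ≈ 55.752

NRCS table: residential, 1/4-acre lots, soil group B → CN(II) = 75
CN(I) from CN(II)=75: (4.2·75)/(10 − 0.058·75) = 6300/113 ≈ 55.752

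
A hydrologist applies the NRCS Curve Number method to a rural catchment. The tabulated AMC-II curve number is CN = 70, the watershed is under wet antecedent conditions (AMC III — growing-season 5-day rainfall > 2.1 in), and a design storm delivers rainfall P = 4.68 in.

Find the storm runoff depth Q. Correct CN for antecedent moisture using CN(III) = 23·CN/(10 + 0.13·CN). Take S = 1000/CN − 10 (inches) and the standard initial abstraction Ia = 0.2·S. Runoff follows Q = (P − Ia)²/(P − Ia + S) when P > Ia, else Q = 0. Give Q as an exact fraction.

CN(III) from CN(II)=70: (23·70)/(10 + 0.13·70) = 16100/191 ≈ 84.293
Retention S: 1000/CN − 10 with CN=84.293 → S = 300/161 ≈ 1.863 in
Initial abstraction Ia = S/5 = (300/161)/5 = 60/161 ≈ 0.373 in
Since P=4.680 > Ia=0.373: effective rainfall P−Ia = 17337/4025 in
Runoff Q = (P−Ia)²/(P−Ia+S) = (4.307)²/(4.307+1.863) = 100190523/33322975 ≈ 3.007 in

Q = 100190523/33322975 in ≈ 3.007 in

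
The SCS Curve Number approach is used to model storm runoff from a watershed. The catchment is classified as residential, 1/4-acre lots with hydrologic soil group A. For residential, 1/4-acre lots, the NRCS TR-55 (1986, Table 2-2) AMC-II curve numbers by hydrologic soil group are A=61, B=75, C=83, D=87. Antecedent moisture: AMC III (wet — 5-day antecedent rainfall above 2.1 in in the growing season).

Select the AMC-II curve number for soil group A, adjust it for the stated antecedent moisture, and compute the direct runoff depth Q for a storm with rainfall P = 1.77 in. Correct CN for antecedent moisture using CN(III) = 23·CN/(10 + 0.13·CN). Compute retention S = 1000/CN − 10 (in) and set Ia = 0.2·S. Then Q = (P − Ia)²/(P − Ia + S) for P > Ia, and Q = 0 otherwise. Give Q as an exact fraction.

NRCS table: residential, 1/4-acre lots, soil group A → CN(II) = 61
Adjust CN=61 to AMC III: 23·61/(10 + 0.13·61) → 1403 ÷ (1793/100) = 140300/1793 ≈ 78.249
Max retention: S = 1000/(140300/1793) − 10 = 3900/1403 in (≈ 2.780 in)
Initial abstraction Ia = S/5 = (3900/1403)/5 = 780/1403 ≈ 0.556 in
Excess rainfall: 1.770 − 0.556 = 1.214 in; P > Ia so Q > 0
Runoff Q = (P−Ia)²/(P−Ia+S) = (1.214)²/(1.214+2.780) = 3223627729/8734937700 ≈ 0.369 in

Q = 3223627729/8734937700 in ≈ 0.369 in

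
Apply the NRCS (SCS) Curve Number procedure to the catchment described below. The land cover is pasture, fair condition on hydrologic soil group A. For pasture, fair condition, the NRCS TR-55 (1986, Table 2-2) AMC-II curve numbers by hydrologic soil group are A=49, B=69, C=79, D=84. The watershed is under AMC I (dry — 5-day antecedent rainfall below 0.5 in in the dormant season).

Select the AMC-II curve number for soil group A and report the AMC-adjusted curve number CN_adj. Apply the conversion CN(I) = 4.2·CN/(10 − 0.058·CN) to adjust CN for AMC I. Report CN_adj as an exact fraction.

NRCS table: pasture, fair condition, soil group A → CN(II) = 49
Adjust CN=49 to AMC I: 4.2·49/(10 − 0.058·49) → (1029/5) ÷ (3579/500) = 34300/1193 ≈ 28.751

CN_adj = 34300/1193 ≈ 28.751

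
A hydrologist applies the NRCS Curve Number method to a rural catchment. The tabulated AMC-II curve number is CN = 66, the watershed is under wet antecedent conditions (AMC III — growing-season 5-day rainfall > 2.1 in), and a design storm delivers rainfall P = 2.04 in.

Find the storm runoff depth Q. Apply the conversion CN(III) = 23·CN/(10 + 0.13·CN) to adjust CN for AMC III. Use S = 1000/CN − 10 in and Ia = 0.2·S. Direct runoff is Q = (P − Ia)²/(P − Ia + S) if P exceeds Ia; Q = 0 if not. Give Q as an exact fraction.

Adjust CN=66 to AMC III: 23·66/(10 + 0.13·66) → 1518 ÷ (929/50) = 75900/929 ≈ 81.701
Retention S: 1000/CN − 10 with CN=81.701 → S = 1700/759 ≈ 2.240 in
Ia = 0.2·(1700/759) = 340/759 in ≈ 0.448 in
Since P=2.040 > Ia=0.448: effective rainfall P−Ia = 30209/18975 in
Q: (30209/18975)² ÷ (72709/18975) = 53681393/81156075 in (≈ 0.661 in)

Q = 53681393/81156075 in ≈ 0.661 in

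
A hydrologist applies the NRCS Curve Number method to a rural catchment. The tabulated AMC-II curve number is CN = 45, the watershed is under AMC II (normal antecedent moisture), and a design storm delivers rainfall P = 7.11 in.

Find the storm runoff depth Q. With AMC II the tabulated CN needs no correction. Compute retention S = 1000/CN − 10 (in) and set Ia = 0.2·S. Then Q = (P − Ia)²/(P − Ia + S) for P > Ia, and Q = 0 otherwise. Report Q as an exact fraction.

Q = 17631601/13679100 in ≈ 1.289 in

Average conditions: CN = 45 (no AMC adjustment).
Max retention: S = 1000/45 − 10 = 110/9 in (≈ 12.222 in)
Ia = 0.2·(110/9) = 22/9 in ≈ 2.444 in
P − Ia = 7.110 − 2.444 = 4199/900 ≈ 4.666 in (> 0, runoff occurs)
Q: (4199/900)² ÷ (15199/900) = 17631601/13679100 in (≈ 1.289 in)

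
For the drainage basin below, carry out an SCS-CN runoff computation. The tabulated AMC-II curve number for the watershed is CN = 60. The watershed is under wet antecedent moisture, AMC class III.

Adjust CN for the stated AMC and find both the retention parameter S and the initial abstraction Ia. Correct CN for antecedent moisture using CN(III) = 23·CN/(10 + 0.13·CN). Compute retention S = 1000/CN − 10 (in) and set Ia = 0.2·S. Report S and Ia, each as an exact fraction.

S = 200/69 in ≈ 2.899 in; Ia = 40/69 in ≈ 0.580 in

CN(III) from CN(II)=60: (23·60)/(10 + 0.13·60) = 6900/89 ≈ 77.528
Max retention: S = 1000/(6900/89) − 10 = 200/69 in (≈ 2.899 in)
Ia = 0.2S: 0.2·2.899 = 0.580 in (exactly 40/69)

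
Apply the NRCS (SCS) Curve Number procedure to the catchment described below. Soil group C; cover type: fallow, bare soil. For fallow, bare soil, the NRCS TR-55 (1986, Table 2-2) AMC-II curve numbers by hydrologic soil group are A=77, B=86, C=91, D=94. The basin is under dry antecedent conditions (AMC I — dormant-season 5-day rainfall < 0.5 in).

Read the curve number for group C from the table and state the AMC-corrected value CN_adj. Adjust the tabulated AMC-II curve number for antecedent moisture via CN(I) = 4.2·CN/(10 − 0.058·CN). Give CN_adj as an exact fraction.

NRCS table: fallow, bare soil, soil group C → CN(II) = 91
Dry (AMC I): CN(I) = 4.2·91/(10 − 0.058·91) = (1911/5)/(2361/500) = 63700/787 ≈ 80.940

CN_adj = 63700/787 ≈ 80.940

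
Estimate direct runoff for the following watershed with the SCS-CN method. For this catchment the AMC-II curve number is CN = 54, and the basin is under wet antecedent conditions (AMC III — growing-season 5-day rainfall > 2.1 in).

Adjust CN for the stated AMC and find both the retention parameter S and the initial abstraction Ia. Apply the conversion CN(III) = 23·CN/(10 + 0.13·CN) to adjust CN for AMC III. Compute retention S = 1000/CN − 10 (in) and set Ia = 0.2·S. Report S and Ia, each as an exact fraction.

Wet (AMC III): CN(III) = 23·54/(10 + 0.13·54) = 1242/(851/50) = 2700/37 ≈ 72.973
Retention S: 1000/CN − 10 with CN=72.973 → S = 100/27 ≈ 3.704 in
Ia = 0.2S: 0.2·3.704 = 0.741 in (exactly 20/27)

S = 100/27 in ≈ 3.704 in; Ia = 20/27 in ≈ 0.741 in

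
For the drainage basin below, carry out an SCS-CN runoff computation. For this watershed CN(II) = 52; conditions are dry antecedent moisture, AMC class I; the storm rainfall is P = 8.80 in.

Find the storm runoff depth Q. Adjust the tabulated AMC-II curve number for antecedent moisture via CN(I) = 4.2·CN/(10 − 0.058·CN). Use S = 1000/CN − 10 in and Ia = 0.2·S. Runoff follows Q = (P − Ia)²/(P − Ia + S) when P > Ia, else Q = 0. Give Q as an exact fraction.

Q = 1004004/1365455 in ≈ 0.735 in

Dry (AMC I): CN(I) = 4.2·52/(10 − 0.058·52) = (1092/5)/(873/125) = 9100/291 ≈ 31.271
Max retention: S = 1000/(9100/291) − 10 = 2000/91 in (≈ 21.978 in)
Initial abstraction Ia = S/5 = (2000/91)/5 = 400/91 ≈ 4.396 in
Excess rainfall: 8.800 − 4.396 = 4.404 in; P > Ia so Q > 0
Q: (2004/455)² ÷ (12004/455) = 1004004/1365455 in (≈ 0.735 in)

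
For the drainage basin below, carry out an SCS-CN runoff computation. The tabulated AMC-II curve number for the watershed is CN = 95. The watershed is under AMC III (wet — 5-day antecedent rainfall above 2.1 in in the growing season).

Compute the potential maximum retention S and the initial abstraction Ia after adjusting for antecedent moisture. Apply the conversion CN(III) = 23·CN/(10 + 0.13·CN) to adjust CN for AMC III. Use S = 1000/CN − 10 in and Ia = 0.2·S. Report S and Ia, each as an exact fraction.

S = 100/437 in ≈ 0.229 in; Ia = 20/437 in ≈ 0.046 in

CN(III) from CN(II)=95: (23·95)/(10 + 0.13·95) = 43700/447 ≈ 97.763
S = 1000/(43700/447) − 10 = 100/437 in ≈ 0.229 in
Ia = 0.2·(100/437) = 20/437 in ≈ 0.046 in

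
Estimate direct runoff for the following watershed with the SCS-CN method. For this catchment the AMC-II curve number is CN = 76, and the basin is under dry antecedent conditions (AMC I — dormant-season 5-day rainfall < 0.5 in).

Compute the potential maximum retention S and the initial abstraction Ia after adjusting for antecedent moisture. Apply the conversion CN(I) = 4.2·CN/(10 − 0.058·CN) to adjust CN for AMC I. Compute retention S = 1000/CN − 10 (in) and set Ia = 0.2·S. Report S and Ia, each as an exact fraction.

Dry (AMC I): CN(I) = 4.2·76/(10 − 0.058·76) = (1596/5)/(699/125) = 13300/233 ≈ 57.082
Max retention: S = 1000/(13300/233) − 10 = 1000/133 in (≈ 7.519 in)
Ia = 0.2·(1000/133) = 200/133 in ≈ 1.504 in

S = 1000/133 in ≈ 7.519 in; Ia = 200/133 in ≈ 1.504 in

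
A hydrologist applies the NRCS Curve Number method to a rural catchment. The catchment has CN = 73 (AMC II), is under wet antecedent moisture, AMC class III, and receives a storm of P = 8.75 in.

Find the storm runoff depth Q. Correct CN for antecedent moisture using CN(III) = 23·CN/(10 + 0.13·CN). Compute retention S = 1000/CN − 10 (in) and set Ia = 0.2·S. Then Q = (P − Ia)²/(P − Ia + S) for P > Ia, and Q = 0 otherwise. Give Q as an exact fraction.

Q = 640825205/90538396 in ≈ 7.078 in

CN(III) from CN(II)=73: (23·73)/(10 + 0.13·73) = 167900/1949 ≈ 86.147
S = 1000/(167900/1949) − 10 = 2700/1679 in ≈ 1.608 in
Initial abstraction Ia = S/5 = (2700/1679)/5 = 540/1679 ≈ 0.322 in
P − Ia = 8.750 − 0.322 = 56605/6716 ≈ 8.428 in (> 0, runoff occurs)
Q = (56605/6716)²/((56605/6716) + 2700/1679) = (3204126025/45104656)/(67405/6716) = 640825205/90538396 in ≈ 7.078 in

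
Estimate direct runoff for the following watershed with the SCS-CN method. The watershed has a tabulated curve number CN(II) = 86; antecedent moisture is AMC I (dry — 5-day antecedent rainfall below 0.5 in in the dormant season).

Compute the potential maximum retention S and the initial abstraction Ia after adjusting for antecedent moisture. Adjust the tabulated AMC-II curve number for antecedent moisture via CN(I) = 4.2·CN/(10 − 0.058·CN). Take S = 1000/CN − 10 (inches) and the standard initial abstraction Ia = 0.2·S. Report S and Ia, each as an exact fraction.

S = 500/129 in ≈ 3.876 in; Ia = 100/129 in ≈ 0.775 in

CN(I) from CN(II)=86: (4.2·86)/(10 − 0.058·86) = 12900/179 ≈ 72.067
S = 1000/(12900/179) − 10 = 500/129 in ≈ 3.876 in
Ia = 0.2S: 0.2·3.876 = 0.775 in (exactly 100/129)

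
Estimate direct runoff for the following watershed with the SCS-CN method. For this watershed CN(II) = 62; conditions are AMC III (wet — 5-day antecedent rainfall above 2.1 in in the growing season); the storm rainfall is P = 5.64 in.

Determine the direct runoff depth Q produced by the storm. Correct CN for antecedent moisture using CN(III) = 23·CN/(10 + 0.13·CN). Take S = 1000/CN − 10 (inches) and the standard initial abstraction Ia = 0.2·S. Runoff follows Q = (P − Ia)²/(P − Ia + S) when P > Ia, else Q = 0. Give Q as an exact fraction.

Adjust CN=62 to AMC III: 23·62/(10 + 0.13·62) → 1426 ÷ (903/50) = 71300/903 ≈ 78.959
Retention S: 1000/CN − 10 with CN=78.959 → S = 1900/713 ≈ 2.665 in
Initial abstraction Ia = S/5 = (1900/713)/5 = 380/713 ≈ 0.533 in
P − Ia = 5.640 − 0.533 = 91033/17825 ≈ 5.107 in (> 0, runoff occurs)
Q = (91033/17825)²/((91033/17825) + 1900/713) = (8287007089/317730625)/(138533/17825) = 8287007089/2469350725 in ≈ 3.356 in

Q = 8287007089/2469350725 in ≈ 3.356 in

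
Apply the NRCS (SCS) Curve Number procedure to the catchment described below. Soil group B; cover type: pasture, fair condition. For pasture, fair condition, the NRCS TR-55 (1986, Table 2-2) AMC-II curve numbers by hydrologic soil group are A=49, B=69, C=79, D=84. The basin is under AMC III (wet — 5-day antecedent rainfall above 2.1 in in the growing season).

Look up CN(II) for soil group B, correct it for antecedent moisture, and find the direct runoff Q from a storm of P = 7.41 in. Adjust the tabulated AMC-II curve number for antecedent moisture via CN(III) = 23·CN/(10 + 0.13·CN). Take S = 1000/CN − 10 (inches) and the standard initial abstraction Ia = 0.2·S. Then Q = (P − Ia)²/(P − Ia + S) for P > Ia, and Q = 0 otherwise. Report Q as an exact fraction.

NRCS table: pasture, fair condition, soil group B → CN(II) = 69
Wet (AMC III): CN(III) = 23·69/(10 + 0.13·69) = 1587/(1897/100) = 158700/1897 ≈ 83.658
Retention S: 1000/CN − 10 with CN=83.658 → S = 3100/1587 ≈ 1.953 in
Ia = 0.2·(3100/1587) = 620/1587 in ≈ 0.391 in
P − Ia = 7.410 − 0.391 = 1113967/158700 ≈ 7.019 in (> 0, runoff occurs)
Q = (1113967/158700)²/((1113967/158700) + 3100/1587) = (1240922477089/25185690000)/(1423967/158700) = 1240922477089/225983562900 in ≈ 5.491 in

Q = 1240922477089/225983562900 in ≈ 5.491 in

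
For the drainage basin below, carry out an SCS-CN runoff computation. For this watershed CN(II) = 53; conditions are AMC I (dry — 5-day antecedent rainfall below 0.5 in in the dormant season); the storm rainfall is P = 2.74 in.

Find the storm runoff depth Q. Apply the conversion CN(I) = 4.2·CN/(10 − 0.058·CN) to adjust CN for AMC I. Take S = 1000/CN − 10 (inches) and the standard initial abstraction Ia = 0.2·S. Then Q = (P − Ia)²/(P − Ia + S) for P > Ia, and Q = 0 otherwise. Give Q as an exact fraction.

Adjust CN=53 to AMC I: 4.2·53/(10 − 0.058·53) → (1113/5) ÷ (3463/500) = 111300/3463 ≈ 32.140
Max retention: S = 1000/(111300/3463) − 10 = 23500/1113 in (≈ 21.114 in)
Ia = 0.2·(23500/1113) = 4700/1113 in ≈ 4.223 in
P = 2.740 ≤ Ia = 4.223 in: entire storm abstracted, Q = 0.

Q = 0 in ≈ 0.000 in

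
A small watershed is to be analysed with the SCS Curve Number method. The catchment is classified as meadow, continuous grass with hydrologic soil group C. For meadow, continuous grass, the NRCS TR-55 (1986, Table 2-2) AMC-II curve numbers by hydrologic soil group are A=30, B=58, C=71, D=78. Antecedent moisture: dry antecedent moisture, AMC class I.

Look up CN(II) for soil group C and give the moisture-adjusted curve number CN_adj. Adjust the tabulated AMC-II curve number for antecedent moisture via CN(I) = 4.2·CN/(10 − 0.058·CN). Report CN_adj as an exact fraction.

CN_adj = 149100/2941 ≈ 50.697

NRCS table: meadow, continuous grass, soil group C → CN(II) = 71
CN(I) from CN(II)=71: (4.2·71)/(10 − 0.058·71) = 149100/2941 ≈ 50.697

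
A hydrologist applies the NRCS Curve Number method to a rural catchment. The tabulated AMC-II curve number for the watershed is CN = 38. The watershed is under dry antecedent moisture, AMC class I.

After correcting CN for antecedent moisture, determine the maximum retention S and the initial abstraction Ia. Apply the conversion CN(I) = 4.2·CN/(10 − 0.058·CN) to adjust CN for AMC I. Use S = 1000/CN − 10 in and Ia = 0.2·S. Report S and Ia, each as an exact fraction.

Adjust CN=38 to AMC I: 4.2·38/(10 − 0.058·38) → (798/5) ÷ (1949/250) = 39900/1949 ≈ 20.472
S = 1000/(39900/1949) − 10 = 15500/399 in ≈ 38.847 in
Ia = 0.2S: 0.2·38.847 = 7.769 in (exactly 3100/399)

S = 15500/399 in ≈ 38.847 in; Ia = 3100/399 in ≈ 7.769 in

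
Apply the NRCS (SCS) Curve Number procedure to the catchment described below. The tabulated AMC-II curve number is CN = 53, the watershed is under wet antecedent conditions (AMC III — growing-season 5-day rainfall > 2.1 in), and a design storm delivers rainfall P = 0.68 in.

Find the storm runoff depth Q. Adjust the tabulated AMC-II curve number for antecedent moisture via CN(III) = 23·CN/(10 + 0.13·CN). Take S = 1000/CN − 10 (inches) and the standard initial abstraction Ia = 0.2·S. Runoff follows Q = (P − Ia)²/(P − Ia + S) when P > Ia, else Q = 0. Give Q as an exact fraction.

Q = 0 in ≈ 0.000 in

Adjust CN=53 to AMC III: 23·53/(10 + 0.13·53) → 1219 ÷ (1689/100) = 121900/1689 ≈ 72.173
Max retention: S = 1000/(121900/1689) − 10 = 4700/1219 in (≈ 3.856 in)
Ia = 0.2·(4700/1219) = 940/1219 in ≈ 0.771 in
P = 0.680 ≤ Ia = 0.771 in: entire storm abstracted, Q = 0.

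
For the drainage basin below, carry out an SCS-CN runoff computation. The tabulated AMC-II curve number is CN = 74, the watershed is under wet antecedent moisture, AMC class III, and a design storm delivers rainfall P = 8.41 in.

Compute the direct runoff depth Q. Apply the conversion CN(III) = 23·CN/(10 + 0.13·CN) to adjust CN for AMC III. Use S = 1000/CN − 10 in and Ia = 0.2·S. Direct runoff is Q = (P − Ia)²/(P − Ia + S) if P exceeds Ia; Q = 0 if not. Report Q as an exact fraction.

Q = 475673675481/69755704100 in ≈ 6.819 in

CN(III) from CN(II)=74: (23·74)/(10 + 0.13·74) = 85100/981 ≈ 86.748
Max retention: S = 1000/(85100/981) − 10 = 1300/851 in (≈ 1.528 in)
Ia = 0.2S: 0.2·1.528 = 0.306 in (exactly 260/851)
Since P=8.410 > Ia=0.306: effective rainfall P−Ia = 689691/85100 in
Runoff Q = (P−Ia)²/(P−Ia+S) = (8.104)²/(8.104+1.528) = 475673675481/69755704100 ≈ 6.819 in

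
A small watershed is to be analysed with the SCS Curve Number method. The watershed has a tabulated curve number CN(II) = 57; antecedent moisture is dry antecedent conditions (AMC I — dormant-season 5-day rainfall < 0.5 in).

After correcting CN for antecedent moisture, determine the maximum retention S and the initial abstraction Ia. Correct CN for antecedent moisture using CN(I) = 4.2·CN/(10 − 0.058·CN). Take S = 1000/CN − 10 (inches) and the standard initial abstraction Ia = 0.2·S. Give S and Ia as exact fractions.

Dry (AMC I): CN(I) = 4.2·57/(10 − 0.058·57) = (1197/5)/(3347/500) = 119700/3347 ≈ 35.763
Retention S: 1000/CN − 10 with CN=35.763 → S = 21500/1197 ≈ 17.962 in
Ia = 0.2S: 0.2·17.962 = 3.592 in (exactly 4300/1197)

S = 21500/1197 in ≈ 17.962 in; Ia = 4300/1197 in ≈ 3.592 in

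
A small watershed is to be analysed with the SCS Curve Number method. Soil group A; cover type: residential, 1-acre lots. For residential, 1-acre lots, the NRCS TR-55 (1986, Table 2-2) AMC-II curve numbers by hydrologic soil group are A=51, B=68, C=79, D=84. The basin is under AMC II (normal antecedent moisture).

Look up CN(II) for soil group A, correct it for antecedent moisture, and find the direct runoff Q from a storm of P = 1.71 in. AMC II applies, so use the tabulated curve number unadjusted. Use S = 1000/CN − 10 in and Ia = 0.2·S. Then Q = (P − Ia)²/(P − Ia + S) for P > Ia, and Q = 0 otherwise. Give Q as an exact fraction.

Q = 0 in ≈ 0.000 in

NRCS table: residential, 1-acre lots, soil group A → CN(II) = 51
CN(II) = 51; AMC II needs no correction.
Max retention: S = 1000/51 − 10 = 490/51 in (≈ 9.608 in)
Ia = 0.2·(490/51) = 98/51 in ≈ 1.922 in
P = 1.710 ≤ Ia = 1.922 in: entire storm abstracted, Q = 0.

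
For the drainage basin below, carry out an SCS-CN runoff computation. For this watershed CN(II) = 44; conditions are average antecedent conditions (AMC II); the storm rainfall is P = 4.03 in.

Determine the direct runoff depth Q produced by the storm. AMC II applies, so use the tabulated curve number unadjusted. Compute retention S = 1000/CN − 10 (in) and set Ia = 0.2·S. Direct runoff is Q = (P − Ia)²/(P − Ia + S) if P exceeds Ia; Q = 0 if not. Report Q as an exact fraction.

AMC II — tabulated CN = 44 applies directly.
Max retention: S = 1000/44 − 10 = 140/11 in (≈ 12.727 in)
Ia = 0.2·(140/11) = 28/11 in ≈ 2.545 in
Since P=4.030 > Ia=2.545: effective rainfall P−Ia = 1633/1100 in
Runoff Q = (P−Ia)²/(P−Ia+S) = (1.485)²/(1.485+12.727) = 2666689/17196300 ≈ 0.155 in

Q = 2666689/17196300 in ≈ 0.155 in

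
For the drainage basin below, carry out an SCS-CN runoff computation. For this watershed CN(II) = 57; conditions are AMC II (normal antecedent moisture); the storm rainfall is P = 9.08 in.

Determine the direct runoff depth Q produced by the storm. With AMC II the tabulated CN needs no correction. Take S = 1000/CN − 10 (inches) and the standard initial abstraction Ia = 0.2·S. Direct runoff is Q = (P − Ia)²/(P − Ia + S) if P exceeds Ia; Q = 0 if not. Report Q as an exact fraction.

Q = 116402521/30693075 in ≈ 3.792 in

Average conditions: CN = 57 (no AMC adjustment).
Retention S: 1000/CN − 10 with CN=57.000 → S = 430/57 ≈ 7.544 in
Initial abstraction Ia = S/5 = (430/57)/5 = 86/57 ≈ 1.509 in
Since P=9.080 > Ia=1.509: effective rainfall P−Ia = 10789/1425 in
Q: (10789/1425)² ÷ (21539/1425) = 116402521/30693075 in (≈ 3.792 in)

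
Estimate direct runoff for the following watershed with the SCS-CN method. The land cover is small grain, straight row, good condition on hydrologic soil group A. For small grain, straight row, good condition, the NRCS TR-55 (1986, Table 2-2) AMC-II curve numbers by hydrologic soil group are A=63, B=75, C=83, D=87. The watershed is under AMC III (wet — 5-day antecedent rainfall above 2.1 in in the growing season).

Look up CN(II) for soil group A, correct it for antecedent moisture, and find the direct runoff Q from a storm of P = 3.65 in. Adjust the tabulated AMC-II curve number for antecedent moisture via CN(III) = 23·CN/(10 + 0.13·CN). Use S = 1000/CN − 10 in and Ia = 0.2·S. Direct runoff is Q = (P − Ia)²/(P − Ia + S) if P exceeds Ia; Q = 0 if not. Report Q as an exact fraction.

Q = 8276814529/4781033460 in ≈ 1.731 in

NRCS table: small grain, straight row, good condition, soil group A → CN(II) = 63
Adjust CN=63 to AMC III: 23·63/(10 + 0.13·63) → 1449 ÷ (1819/100) = 144900/1819 ≈ 79.659
S = 1000/(144900/1819) − 10 = 3700/1449 in ≈ 2.553 in
Ia = 0.2·(3700/1449) = 740/1449 in ≈ 0.511 in
Excess rainfall: 3.650 − 0.511 = 3.139 in; P > Ia so Q > 0
Runoff Q = (P−Ia)²/(P−Ia+S) = (3.139)²/(3.139+2.553) = 8276814529/4781033460 ≈ 1.731 in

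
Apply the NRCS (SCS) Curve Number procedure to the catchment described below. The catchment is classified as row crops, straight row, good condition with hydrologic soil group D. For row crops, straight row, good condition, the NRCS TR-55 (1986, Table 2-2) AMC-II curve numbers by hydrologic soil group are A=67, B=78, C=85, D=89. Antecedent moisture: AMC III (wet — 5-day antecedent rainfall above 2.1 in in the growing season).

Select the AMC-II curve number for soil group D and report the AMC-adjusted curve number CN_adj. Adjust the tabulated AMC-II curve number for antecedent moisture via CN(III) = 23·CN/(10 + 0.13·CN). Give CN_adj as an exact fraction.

NRCS table: row crops, straight row, good condition, soil group D → CN(II) = 89
Wet (AMC III): CN(III) = 23·89/(10 + 0.13·89) = 2047/(2157/100) = 204700/2157 ≈ 94.900

CN_adj = 204700/2157 ≈ 94.900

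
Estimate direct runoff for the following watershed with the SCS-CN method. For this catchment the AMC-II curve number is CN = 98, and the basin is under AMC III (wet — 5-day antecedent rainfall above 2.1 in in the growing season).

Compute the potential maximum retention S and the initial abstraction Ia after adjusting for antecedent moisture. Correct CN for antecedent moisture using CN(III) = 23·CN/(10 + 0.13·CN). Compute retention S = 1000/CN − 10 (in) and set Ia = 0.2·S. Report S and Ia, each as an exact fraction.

S = 100/1127 in ≈ 0.089 in; Ia = 20/1127 in ≈ 0.018 in

CN(III) from CN(II)=98: (23·98)/(10 + 0.13·98) = 112700/1137 ≈ 99.120
Max retention: S = 1000/(112700/1137) − 10 = 100/1127 in (≈ 0.089 in)
Ia = 0.2S: 0.2·0.089 = 0.018 in (exactly 20/1127)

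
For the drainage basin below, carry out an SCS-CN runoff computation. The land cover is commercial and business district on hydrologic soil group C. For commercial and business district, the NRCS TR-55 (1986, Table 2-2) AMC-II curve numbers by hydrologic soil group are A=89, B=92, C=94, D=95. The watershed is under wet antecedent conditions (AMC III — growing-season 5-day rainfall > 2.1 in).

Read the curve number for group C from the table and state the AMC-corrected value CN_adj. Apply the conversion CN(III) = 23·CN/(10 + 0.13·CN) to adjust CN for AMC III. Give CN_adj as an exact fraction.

CN_adj = 108100/1111 ≈ 97.300

NRCS table: commercial and business district, soil group C → CN(II) = 94
CN(III) from CN(II)=94: (23·94)/(10 + 0.13·94) = 108100/1111 ≈ 97.300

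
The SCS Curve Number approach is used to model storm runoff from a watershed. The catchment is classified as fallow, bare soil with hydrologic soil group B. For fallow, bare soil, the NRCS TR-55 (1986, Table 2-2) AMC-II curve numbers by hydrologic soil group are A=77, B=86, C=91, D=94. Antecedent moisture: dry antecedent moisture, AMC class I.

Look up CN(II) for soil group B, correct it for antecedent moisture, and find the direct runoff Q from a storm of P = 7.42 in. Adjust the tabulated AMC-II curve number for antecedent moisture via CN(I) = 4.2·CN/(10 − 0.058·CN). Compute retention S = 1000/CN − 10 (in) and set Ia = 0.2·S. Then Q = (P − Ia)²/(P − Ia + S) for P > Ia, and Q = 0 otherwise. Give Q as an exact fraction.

Q = 1836893881/437690550 in ≈ 4.197 in

NRCS table: fallow, bare soil, soil group B → CN(II) = 86
CN(I) from CN(II)=86: (4.2·86)/(10 − 0.058·86) = 12900/179 ≈ 72.067
Retention S: 1000/CN − 10 with CN=72.067 → S = 500/129 ≈ 3.876 in
Ia = 0.2S: 0.2·3.876 = 0.775 in (exactly 100/129)
Excess rainfall: 7.420 − 0.775 = 6.645 in; P > Ia so Q > 0
Runoff Q = (P−Ia)²/(P−Ia+S) = (6.645)²/(6.645+3.876) = 1836893881/437690550 ≈ 4.197 in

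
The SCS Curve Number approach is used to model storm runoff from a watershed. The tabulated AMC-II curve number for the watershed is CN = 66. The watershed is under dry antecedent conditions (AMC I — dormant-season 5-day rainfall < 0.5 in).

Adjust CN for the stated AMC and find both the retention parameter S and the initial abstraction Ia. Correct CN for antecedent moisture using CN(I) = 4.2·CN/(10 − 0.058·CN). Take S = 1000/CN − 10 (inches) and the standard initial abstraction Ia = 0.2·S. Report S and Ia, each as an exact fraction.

Dry (AMC I): CN(I) = 4.2·66/(10 − 0.058·66) = (1386/5)/(1543/250) = 69300/1543 ≈ 44.913
Retention S: 1000/CN − 10 with CN=44.913 → S = 8500/693 ≈ 12.266 in
Ia = 0.2S: 0.2·12.266 = 2.453 in (exactly 1700/693)

S = 8500/693 in ≈ 12.266 in; Ia = 1700/693 in ≈ 2.453 in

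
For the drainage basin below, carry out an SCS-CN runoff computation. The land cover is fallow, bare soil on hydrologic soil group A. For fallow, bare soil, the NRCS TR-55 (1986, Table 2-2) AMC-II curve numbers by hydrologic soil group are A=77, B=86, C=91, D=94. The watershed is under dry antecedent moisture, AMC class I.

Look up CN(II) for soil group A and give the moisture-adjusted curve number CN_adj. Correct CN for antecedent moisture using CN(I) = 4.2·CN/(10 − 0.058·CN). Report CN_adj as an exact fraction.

NRCS table: fallow, bare soil, soil group A → CN(II) = 77
Dry (AMC I): CN(I) = 4.2·77/(10 − 0.058·77) = (1617/5)/(2767/500) = 161700/2767 ≈ 58.439

CN_adj = 161700/2767 ≈ 58.439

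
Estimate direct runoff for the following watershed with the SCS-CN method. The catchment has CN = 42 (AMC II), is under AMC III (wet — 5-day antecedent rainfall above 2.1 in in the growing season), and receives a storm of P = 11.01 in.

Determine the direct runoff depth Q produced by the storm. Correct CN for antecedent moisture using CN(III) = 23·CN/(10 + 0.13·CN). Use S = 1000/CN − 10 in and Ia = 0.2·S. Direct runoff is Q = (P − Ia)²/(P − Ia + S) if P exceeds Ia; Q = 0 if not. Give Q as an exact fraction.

Q = 224470331089/36890718900 in ≈ 6.085 in

CN(III) from CN(II)=42: (23·42)/(10 + 0.13·42) = 48300/773 ≈ 62.484
Max retention: S = 1000/(48300/773) − 10 = 2900/483 in (≈ 6.004 in)
Ia = 0.2·(2900/483) = 580/483 in ≈ 1.201 in
Since P=11.010 > Ia=1.201: effective rainfall P−Ia = 473783/48300 in
Q: (473783/48300)² ÷ (763783/48300) = 224470331089/36890718900 in (≈ 6.085 in)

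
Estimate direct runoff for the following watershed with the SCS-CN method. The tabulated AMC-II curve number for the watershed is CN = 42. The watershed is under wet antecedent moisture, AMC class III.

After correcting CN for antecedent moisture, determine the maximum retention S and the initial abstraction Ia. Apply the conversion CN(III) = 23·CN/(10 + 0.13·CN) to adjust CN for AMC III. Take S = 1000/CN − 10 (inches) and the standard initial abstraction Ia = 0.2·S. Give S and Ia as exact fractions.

Wet (AMC III): CN(III) = 23·42/(10 + 0.13·42) = 966/(773/50) = 48300/773 ≈ 62.484
Max retention: S = 1000/(48300/773) − 10 = 2900/483 in (≈ 6.004 in)
Initial abstraction Ia = S/5 = (2900/483)/5 = 580/483 ≈ 1.201 in

S = 2900/483 in ≈ 6.004 in; Ia = 580/483 in ≈ 1.201 in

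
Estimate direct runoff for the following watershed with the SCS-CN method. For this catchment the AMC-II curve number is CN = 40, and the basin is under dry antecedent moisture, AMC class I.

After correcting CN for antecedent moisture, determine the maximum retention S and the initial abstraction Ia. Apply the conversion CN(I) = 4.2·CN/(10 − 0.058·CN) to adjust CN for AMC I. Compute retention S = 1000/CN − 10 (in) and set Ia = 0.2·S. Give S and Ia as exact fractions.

Dry (AMC I): CN(I) = 4.2·40/(10 − 0.058·40) = 168/(192/25) = 175/8 ≈ 21.875
S = 1000/(175/8) − 10 = 250/7 in ≈ 35.714 in
Ia = 0.2S: 0.2·35.714 = 7.143 in (exactly 50/7)

S = 250/7 in ≈ 35.714 in; Ia = 50/7 in ≈ 7.143 in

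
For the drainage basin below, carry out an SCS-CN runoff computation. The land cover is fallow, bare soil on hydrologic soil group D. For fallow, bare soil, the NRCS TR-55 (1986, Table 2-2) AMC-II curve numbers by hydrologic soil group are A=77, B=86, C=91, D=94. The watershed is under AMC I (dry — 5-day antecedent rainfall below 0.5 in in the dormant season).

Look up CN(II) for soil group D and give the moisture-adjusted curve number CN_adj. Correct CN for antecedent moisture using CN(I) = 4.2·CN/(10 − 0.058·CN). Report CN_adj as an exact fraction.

NRCS table: fallow, bare soil, soil group D → CN(II) = 94
Adjust CN=94 to AMC I: 4.2·94/(10 − 0.058·94) → (1974/5) ÷ (1137/250) = 32900/379 ≈ 86.807

CN_adj = 32900/379 ≈ 86.807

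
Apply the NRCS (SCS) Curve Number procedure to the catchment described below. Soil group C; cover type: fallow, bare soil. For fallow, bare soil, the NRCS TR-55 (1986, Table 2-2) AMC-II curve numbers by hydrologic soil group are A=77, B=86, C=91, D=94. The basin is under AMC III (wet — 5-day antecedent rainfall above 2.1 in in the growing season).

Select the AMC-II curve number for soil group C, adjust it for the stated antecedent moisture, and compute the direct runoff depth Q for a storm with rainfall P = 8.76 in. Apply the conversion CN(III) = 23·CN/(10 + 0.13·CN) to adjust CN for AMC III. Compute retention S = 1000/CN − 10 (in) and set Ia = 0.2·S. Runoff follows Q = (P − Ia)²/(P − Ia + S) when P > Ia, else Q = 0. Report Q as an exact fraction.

Q = 68665084563/8308634425 in ≈ 8.264 in

NRCS table: fallow, bare soil, soil group C → CN(II) = 91
Adjust CN=91 to AMC III: 23·91/(10 + 0.13·91) → 2093 ÷ (2183/100) = 209300/2183 ≈ 95.877
Max retention: S = 1000/(209300/2183) − 10 = 900/2093 in (≈ 0.430 in)
Ia = 0.2S: 0.2·0.430 = 0.086 in (exactly 180/2093)
Excess rainfall: 8.760 − 0.086 = 8.674 in; P > Ia so Q > 0
Runoff Q = (P−Ia)²/(P−Ia+S) = (8.674)²/(8.674+0.430) = 68665084563/8308634425 ≈ 8.264 in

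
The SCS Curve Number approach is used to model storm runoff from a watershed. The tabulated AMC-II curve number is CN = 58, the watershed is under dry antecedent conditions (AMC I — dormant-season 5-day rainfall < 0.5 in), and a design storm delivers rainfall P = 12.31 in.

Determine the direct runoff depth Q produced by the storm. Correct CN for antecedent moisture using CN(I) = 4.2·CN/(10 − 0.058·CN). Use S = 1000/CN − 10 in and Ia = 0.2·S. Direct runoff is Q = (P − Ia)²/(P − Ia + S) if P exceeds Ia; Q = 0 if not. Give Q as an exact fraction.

Adjust CN=58 to AMC I: 4.2·58/(10 − 0.058·58) → (1218/5) ÷ (1659/250) = 2900/79 ≈ 36.709
Retention S: 1000/CN − 10 with CN=36.709 → S = 500/29 ≈ 17.241 in
Initial abstraction Ia = S/5 = (500/29)/5 = 100/29 ≈ 3.448 in
Excess rainfall: 12.310 − 3.448 = 8.862 in; P > Ia so Q > 0
Runoff Q = (P−Ia)²/(P−Ia+S) = (8.862)²/(8.862+17.241) = 660438601/219527100 ≈ 3.008 in

Q = 660438601/219527100 in ≈ 3.008 in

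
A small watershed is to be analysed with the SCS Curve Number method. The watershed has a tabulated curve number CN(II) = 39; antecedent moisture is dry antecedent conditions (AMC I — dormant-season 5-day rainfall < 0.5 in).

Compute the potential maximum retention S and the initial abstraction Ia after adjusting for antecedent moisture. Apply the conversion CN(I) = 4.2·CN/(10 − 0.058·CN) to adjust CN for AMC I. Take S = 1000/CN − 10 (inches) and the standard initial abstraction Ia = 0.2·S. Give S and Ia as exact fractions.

S = 30500/819 in ≈ 37.241 in; Ia = 6100/819 in ≈ 7.448 in

Dry (AMC I): CN(I) = 4.2·39/(10 − 0.058·39) = (819/5)/(3869/500) = 81900/3869 ≈ 21.168
Max retention: S = 1000/(81900/3869) − 10 = 30500/819 in (≈ 37.241 in)
Ia = 0.2·(30500/819) = 6100/819 in ≈ 7.448 in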